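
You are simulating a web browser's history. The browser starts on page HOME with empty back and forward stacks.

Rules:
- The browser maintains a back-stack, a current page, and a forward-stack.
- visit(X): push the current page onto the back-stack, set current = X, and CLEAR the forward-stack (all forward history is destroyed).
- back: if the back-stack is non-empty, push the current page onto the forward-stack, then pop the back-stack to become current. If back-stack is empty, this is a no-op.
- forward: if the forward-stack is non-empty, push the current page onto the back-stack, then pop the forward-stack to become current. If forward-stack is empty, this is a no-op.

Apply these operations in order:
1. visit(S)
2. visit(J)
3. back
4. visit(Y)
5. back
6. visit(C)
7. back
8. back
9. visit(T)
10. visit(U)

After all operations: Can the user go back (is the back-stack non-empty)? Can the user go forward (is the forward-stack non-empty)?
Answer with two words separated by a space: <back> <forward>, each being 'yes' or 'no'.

After 1 (visit(S)): cur=S back=1 fwd=0
After 2 (visit(J)): cur=J back=2 fwd=0
After 3 (back): cur=S back=1 fwd=1
After 4 (visit(Y)): cur=Y back=2 fwd=0
After 5 (back): cur=S back=1 fwd=1
After 6 (visit(C)): cur=C back=2 fwd=0
After 7 (back): cur=S back=1 fwd=1
After 8 (back): cur=HOME back=0 fwd=2
After 9 (visit(T)): cur=T back=1 fwd=0
After 10 (visit(U)): cur=U back=2 fwd=0

Answer: yes no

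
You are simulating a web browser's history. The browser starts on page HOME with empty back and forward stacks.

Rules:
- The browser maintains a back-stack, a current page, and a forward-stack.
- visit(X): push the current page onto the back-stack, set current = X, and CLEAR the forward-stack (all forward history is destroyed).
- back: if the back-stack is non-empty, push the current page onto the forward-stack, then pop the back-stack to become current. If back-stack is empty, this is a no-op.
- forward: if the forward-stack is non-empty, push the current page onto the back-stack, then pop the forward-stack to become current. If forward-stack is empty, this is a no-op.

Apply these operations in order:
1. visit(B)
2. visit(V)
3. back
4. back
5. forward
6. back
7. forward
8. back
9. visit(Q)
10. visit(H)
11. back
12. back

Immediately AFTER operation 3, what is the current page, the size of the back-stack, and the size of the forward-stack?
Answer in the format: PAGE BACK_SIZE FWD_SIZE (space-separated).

After 1 (visit(B)): cur=B back=1 fwd=0
After 2 (visit(V)): cur=V back=2 fwd=0
After 3 (back): cur=B back=1 fwd=1

B 1 1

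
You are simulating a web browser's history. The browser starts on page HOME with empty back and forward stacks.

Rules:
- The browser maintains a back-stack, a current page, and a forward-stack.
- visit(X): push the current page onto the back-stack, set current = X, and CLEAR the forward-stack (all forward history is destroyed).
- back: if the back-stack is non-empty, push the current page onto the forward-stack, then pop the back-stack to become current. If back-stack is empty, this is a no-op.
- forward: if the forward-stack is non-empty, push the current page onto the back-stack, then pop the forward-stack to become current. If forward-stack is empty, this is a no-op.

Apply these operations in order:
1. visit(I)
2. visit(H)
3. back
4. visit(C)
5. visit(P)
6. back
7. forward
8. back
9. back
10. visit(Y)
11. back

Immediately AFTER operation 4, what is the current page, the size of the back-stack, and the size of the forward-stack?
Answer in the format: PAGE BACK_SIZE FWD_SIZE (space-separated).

After 1 (visit(I)): cur=I back=1 fwd=0
After 2 (visit(H)): cur=H back=2 fwd=0
After 3 (back): cur=I back=1 fwd=1
After 4 (visit(C)): cur=C back=2 fwd=0

C 2 0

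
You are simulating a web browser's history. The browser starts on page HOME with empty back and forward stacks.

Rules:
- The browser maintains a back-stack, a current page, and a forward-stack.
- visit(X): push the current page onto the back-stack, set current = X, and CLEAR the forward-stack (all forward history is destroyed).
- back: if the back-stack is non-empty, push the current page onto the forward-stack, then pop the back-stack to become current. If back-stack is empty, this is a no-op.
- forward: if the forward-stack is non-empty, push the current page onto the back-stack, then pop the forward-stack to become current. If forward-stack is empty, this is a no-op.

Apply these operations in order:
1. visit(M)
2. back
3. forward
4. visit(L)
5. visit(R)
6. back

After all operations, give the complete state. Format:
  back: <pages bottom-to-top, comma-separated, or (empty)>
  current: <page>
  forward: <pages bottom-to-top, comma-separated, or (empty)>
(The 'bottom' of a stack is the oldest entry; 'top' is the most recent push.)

After 1 (visit(M)): cur=M back=1 fwd=0
After 2 (back): cur=HOME back=0 fwd=1
After 3 (forward): cur=M back=1 fwd=0
After 4 (visit(L)): cur=L back=2 fwd=0
After 5 (visit(R)): cur=R back=3 fwd=0
After 6 (back): cur=L back=2 fwd=1

Answer: back: HOME,M
current: L
forward: R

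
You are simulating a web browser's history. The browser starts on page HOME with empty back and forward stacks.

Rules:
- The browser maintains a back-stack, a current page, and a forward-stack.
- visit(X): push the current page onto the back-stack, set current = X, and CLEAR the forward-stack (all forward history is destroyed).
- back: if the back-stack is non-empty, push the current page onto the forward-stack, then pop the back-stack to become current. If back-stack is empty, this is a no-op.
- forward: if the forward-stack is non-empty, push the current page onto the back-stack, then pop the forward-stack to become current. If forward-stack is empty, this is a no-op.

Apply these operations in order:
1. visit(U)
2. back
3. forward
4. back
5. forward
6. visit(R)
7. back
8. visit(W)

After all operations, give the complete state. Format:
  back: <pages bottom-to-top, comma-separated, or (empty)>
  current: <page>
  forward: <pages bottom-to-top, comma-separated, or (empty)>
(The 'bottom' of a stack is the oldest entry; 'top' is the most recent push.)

Answer: back: HOME,U
current: W
forward: (empty)

Derivation:
After 1 (visit(U)): cur=U back=1 fwd=0
After 2 (back): cur=HOME back=0 fwd=1
After 3 (forward): cur=U back=1 fwd=0
After 4 (back): cur=HOME back=0 fwd=1
After 5 (forward): cur=U back=1 fwd=0
After 6 (visit(R)): cur=R back=2 fwd=0
After 7 (back): cur=U back=1 fwd=1
After 8 (visit(W)): cur=W back=2 fwd=0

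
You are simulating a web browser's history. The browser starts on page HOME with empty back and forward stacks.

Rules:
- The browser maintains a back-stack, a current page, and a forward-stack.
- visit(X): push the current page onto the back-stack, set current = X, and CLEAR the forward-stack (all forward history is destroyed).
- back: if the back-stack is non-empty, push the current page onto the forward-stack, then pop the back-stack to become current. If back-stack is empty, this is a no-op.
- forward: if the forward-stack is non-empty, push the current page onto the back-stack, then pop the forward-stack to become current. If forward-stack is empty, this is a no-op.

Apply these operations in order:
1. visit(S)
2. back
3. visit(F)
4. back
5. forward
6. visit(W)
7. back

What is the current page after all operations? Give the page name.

After 1 (visit(S)): cur=S back=1 fwd=0
After 2 (back): cur=HOME back=0 fwd=1
After 3 (visit(F)): cur=F back=1 fwd=0
After 4 (back): cur=HOME back=0 fwd=1
After 5 (forward): cur=F back=1 fwd=0
After 6 (visit(W)): cur=W back=2 fwd=0
After 7 (back): cur=F back=1 fwd=1

Answer: F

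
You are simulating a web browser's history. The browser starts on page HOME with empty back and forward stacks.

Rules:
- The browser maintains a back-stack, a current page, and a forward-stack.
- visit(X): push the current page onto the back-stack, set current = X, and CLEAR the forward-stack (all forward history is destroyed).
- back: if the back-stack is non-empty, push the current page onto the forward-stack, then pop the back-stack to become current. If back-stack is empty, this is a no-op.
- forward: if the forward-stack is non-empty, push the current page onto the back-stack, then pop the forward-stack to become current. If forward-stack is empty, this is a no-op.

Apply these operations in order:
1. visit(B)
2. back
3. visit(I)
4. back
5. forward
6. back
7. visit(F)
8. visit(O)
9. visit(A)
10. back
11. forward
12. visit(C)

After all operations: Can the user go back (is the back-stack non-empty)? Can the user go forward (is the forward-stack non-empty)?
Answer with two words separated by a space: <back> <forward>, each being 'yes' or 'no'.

After 1 (visit(B)): cur=B back=1 fwd=0
After 2 (back): cur=HOME back=0 fwd=1
After 3 (visit(I)): cur=I back=1 fwd=0
After 4 (back): cur=HOME back=0 fwd=1
After 5 (forward): cur=I back=1 fwd=0
After 6 (back): cur=HOME back=0 fwd=1
After 7 (visit(F)): cur=F back=1 fwd=0
After 8 (visit(O)): cur=O back=2 fwd=0
After 9 (visit(A)): cur=A back=3 fwd=0
After 10 (back): cur=O back=2 fwd=1
After 11 (forward): cur=A back=3 fwd=0
After 12 (visit(C)): cur=C back=4 fwd=0

Answer: yes no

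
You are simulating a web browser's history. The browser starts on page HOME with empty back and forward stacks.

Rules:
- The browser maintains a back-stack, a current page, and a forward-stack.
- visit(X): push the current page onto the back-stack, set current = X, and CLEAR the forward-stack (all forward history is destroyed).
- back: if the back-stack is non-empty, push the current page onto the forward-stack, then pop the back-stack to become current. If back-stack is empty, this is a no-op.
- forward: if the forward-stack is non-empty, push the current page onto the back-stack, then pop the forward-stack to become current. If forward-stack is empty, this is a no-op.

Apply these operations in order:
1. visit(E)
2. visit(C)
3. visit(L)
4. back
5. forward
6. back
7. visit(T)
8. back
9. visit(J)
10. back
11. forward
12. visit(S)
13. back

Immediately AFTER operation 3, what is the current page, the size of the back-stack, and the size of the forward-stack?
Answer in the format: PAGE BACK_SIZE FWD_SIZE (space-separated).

After 1 (visit(E)): cur=E back=1 fwd=0
After 2 (visit(C)): cur=C back=2 fwd=0
After 3 (visit(L)): cur=L back=3 fwd=0

L 3 0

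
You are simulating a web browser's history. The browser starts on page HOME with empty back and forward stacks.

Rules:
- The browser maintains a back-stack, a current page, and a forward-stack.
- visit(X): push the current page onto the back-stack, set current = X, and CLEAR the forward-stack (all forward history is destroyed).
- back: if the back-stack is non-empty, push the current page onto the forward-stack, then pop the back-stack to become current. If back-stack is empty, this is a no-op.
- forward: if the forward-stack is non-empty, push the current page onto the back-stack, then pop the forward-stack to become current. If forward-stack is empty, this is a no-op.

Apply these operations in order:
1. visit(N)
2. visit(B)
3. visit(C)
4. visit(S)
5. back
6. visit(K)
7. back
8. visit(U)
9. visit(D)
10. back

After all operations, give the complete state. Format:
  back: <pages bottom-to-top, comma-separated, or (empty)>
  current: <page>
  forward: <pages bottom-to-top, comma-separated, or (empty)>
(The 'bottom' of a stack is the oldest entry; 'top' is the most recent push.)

After 1 (visit(N)): cur=N back=1 fwd=0
After 2 (visit(B)): cur=B back=2 fwd=0
After 3 (visit(C)): cur=C back=3 fwd=0
After 4 (visit(S)): cur=S back=4 fwd=0
After 5 (back): cur=C back=3 fwd=1
After 6 (visit(K)): cur=K back=4 fwd=0
After 7 (back): cur=C back=3 fwd=1
After 8 (visit(U)): cur=U back=4 fwd=0
After 9 (visit(D)): cur=D back=5 fwd=0
After 10 (back): cur=U back=4 fwd=1

Answer: back: HOME,N,B,C
current: U
forward: D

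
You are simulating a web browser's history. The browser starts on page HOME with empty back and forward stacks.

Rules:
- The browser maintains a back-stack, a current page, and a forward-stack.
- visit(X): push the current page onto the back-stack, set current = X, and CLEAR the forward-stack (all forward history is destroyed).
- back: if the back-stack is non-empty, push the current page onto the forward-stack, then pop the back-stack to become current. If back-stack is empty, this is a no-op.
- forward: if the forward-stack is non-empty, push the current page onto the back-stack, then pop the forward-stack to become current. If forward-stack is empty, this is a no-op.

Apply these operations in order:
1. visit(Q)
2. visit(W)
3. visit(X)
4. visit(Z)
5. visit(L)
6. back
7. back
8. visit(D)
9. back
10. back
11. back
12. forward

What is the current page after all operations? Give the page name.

Answer: W

Derivation:
After 1 (visit(Q)): cur=Q back=1 fwd=0
After 2 (visit(W)): cur=W back=2 fwd=0
After 3 (visit(X)): cur=X back=3 fwd=0
After 4 (visit(Z)): cur=Z back=4 fwd=0
After 5 (visit(L)): cur=L back=5 fwd=0
After 6 (back): cur=Z back=4 fwd=1
After 7 (back): cur=X back=3 fwd=2
After 8 (visit(D)): cur=D back=4 fwd=0
After 9 (back): cur=X back=3 fwd=1
After 10 (back): cur=W back=2 fwd=2
After 11 (back): cur=Q back=1 fwd=3
After 12 (forward): cur=W back=2 fwd=2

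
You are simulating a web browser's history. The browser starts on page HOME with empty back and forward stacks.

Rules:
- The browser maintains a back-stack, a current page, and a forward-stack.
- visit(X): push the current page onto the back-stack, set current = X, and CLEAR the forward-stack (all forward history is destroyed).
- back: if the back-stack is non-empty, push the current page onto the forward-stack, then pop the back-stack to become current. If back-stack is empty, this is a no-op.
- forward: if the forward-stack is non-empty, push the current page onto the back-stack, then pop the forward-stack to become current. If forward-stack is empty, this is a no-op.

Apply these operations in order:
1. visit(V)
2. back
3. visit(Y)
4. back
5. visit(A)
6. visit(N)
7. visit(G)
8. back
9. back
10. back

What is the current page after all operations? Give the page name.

Answer: HOME

Derivation:
After 1 (visit(V)): cur=V back=1 fwd=0
After 2 (back): cur=HOME back=0 fwd=1
After 3 (visit(Y)): cur=Y back=1 fwd=0
After 4 (back): cur=HOME back=0 fwd=1
After 5 (visit(A)): cur=A back=1 fwd=0
After 6 (visit(N)): cur=N back=2 fwd=0
After 7 (visit(G)): cur=G back=3 fwd=0
After 8 (back): cur=N back=2 fwd=1
After 9 (back): cur=A back=1 fwd=2
After 10 (back): cur=HOME back=0 fwd=3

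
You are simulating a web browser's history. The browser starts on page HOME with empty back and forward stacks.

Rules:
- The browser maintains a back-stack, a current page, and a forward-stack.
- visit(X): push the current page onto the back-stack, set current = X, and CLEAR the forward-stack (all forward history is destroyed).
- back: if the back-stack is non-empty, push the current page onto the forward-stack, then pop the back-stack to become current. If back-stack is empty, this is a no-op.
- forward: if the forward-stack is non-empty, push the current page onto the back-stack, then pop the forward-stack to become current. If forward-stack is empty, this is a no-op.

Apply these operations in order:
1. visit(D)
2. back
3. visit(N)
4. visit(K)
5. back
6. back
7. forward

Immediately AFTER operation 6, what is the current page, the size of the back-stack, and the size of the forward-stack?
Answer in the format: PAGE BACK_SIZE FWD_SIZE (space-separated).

After 1 (visit(D)): cur=D back=1 fwd=0
After 2 (back): cur=HOME back=0 fwd=1
After 3 (visit(N)): cur=N back=1 fwd=0
After 4 (visit(K)): cur=K back=2 fwd=0
After 5 (back): cur=N back=1 fwd=1
After 6 (back): cur=HOME back=0 fwd=2

HOME 0 2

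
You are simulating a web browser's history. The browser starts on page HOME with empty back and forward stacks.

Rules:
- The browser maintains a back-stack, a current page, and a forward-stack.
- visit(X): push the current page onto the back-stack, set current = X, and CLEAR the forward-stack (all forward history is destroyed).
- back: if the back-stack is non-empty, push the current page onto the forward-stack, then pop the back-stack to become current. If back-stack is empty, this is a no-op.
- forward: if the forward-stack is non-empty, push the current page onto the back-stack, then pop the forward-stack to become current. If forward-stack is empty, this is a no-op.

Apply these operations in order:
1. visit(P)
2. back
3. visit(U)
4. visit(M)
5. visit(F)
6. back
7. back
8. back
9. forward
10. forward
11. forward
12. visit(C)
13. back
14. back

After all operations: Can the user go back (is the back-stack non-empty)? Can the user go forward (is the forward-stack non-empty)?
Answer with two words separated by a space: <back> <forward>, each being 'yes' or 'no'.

Answer: yes yes

Derivation:
After 1 (visit(P)): cur=P back=1 fwd=0
After 2 (back): cur=HOME back=0 fwd=1
After 3 (visit(U)): cur=U back=1 fwd=0
After 4 (visit(M)): cur=M back=2 fwd=0
After 5 (visit(F)): cur=F back=3 fwd=0
After 6 (back): cur=M back=2 fwd=1
After 7 (back): cur=U back=1 fwd=2
After 8 (back): cur=HOME back=0 fwd=3
After 9 (forward): cur=U back=1 fwd=2
After 10 (forward): cur=M back=2 fwd=1
After 11 (forward): cur=F back=3 fwd=0
After 12 (visit(C)): cur=C back=4 fwd=0
After 13 (back): cur=F back=3 fwd=1
After 14 (back): cur=M back=2 fwd=2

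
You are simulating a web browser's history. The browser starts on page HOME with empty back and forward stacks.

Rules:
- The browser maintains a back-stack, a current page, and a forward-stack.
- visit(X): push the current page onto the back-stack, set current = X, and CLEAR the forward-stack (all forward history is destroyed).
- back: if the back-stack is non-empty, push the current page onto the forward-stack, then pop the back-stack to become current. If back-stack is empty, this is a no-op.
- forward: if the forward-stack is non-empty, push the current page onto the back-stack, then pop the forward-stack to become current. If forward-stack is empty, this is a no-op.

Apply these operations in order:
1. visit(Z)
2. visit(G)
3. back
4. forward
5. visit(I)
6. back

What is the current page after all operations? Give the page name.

After 1 (visit(Z)): cur=Z back=1 fwd=0
After 2 (visit(G)): cur=G back=2 fwd=0
After 3 (back): cur=Z back=1 fwd=1
After 4 (forward): cur=G back=2 fwd=0
After 5 (visit(I)): cur=I back=3 fwd=0
After 6 (back): cur=G back=2 fwd=1

Answer: G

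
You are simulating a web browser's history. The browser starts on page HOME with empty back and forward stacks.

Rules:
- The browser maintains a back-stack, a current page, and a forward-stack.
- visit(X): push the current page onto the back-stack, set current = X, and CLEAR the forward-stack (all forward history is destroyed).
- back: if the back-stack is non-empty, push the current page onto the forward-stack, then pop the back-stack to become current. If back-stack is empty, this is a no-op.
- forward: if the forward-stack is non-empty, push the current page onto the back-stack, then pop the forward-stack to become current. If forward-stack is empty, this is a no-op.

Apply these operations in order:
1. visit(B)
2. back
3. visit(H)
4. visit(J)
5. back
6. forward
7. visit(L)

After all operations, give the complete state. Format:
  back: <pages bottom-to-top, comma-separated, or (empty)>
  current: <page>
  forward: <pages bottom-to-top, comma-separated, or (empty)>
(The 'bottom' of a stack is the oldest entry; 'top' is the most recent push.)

Answer: back: HOME,H,J
current: L
forward: (empty)

Derivation:
After 1 (visit(B)): cur=B back=1 fwd=0
After 2 (back): cur=HOME back=0 fwd=1
After 3 (visit(H)): cur=H back=1 fwd=0
After 4 (visit(J)): cur=J back=2 fwd=0
After 5 (back): cur=H back=1 fwd=1
After 6 (forward): cur=J back=2 fwd=0
After 7 (visit(L)): cur=L back=3 fwd=0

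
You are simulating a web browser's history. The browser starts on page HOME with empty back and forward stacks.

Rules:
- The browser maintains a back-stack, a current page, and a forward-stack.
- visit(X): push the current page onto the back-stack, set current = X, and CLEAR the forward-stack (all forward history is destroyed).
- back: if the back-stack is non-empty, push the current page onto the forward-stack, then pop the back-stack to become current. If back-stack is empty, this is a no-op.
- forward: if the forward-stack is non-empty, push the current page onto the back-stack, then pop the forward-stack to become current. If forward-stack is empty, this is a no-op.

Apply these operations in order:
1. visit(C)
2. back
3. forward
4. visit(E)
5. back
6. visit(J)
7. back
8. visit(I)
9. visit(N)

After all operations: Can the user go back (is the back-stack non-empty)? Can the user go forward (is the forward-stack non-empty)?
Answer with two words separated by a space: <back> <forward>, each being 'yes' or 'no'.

Answer: yes no

Derivation:
After 1 (visit(C)): cur=C back=1 fwd=0
After 2 (back): cur=HOME back=0 fwd=1
After 3 (forward): cur=C back=1 fwd=0
After 4 (visit(E)): cur=E back=2 fwd=0
After 5 (back): cur=C back=1 fwd=1
After 6 (visit(J)): cur=J back=2 fwd=0
After 7 (back): cur=C back=1 fwd=1
After 8 (visit(I)): cur=I back=2 fwd=0
After 9 (visit(N)): cur=N back=3 fwd=0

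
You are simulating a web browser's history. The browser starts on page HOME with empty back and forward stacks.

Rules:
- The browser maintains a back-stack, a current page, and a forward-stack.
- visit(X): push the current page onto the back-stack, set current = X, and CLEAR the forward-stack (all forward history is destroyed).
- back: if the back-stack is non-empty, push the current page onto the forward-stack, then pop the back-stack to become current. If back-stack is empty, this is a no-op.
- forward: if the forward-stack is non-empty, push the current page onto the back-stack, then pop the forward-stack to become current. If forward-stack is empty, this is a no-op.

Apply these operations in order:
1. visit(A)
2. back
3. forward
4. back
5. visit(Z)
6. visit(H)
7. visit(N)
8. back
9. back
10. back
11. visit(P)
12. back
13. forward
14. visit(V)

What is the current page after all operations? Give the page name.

After 1 (visit(A)): cur=A back=1 fwd=0
After 2 (back): cur=HOME back=0 fwd=1
After 3 (forward): cur=A back=1 fwd=0
After 4 (back): cur=HOME back=0 fwd=1
After 5 (visit(Z)): cur=Z back=1 fwd=0
After 6 (visit(H)): cur=H back=2 fwd=0
After 7 (visit(N)): cur=N back=3 fwd=0
After 8 (back): cur=H back=2 fwd=1
After 9 (back): cur=Z back=1 fwd=2
After 10 (back): cur=HOME back=0 fwd=3
After 11 (visit(P)): cur=P back=1 fwd=0
After 12 (back): cur=HOME back=0 fwd=1
After 13 (forward): cur=P back=1 fwd=0
After 14 (visit(V)): cur=V back=2 fwd=0

Answer: V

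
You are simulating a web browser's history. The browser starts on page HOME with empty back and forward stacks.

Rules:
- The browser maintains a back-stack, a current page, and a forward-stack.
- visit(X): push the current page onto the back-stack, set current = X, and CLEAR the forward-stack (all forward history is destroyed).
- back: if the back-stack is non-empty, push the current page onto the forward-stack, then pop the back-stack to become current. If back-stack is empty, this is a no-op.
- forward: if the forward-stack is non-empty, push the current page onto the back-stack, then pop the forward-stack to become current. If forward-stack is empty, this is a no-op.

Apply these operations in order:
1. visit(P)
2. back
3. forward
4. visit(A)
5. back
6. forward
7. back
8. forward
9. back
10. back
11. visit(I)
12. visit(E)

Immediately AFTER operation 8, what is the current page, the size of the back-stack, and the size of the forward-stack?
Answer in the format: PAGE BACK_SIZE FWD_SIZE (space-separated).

After 1 (visit(P)): cur=P back=1 fwd=0
After 2 (back): cur=HOME back=0 fwd=1
After 3 (forward): cur=P back=1 fwd=0
After 4 (visit(A)): cur=A back=2 fwd=0
After 5 (back): cur=P back=1 fwd=1
After 6 (forward): cur=A back=2 fwd=0
After 7 (back): cur=P back=1 fwd=1
After 8 (forward): cur=A back=2 fwd=0

A 2 0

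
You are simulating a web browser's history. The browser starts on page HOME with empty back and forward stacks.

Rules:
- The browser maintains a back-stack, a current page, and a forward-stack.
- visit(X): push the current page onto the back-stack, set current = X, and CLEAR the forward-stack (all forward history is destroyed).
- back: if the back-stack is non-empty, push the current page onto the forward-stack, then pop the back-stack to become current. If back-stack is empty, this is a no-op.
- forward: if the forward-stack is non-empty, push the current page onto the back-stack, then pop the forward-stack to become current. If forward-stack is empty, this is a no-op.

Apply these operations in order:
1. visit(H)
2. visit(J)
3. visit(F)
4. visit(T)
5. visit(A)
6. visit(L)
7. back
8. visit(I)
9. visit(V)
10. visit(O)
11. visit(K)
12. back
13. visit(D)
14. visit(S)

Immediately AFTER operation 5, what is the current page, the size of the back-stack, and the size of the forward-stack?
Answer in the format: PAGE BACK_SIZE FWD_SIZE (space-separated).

After 1 (visit(H)): cur=H back=1 fwd=0
After 2 (visit(J)): cur=J back=2 fwd=0
After 3 (visit(F)): cur=F back=3 fwd=0
After 4 (visit(T)): cur=T back=4 fwd=0
After 5 (visit(A)): cur=A back=5 fwd=0

A 5 0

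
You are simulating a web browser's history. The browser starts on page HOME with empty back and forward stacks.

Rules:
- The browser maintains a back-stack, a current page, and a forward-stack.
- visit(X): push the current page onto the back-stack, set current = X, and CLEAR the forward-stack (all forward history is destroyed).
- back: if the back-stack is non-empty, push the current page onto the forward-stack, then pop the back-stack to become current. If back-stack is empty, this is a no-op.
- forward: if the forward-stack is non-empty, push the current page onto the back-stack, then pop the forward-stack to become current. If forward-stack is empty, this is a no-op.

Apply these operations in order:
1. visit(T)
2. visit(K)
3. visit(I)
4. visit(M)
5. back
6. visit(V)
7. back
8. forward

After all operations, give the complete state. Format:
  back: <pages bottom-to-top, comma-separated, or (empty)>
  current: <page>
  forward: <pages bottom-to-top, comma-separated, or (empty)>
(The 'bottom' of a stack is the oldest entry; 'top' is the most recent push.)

After 1 (visit(T)): cur=T back=1 fwd=0
After 2 (visit(K)): cur=K back=2 fwd=0
After 3 (visit(I)): cur=I back=3 fwd=0
After 4 (visit(M)): cur=M back=4 fwd=0
After 5 (back): cur=I back=3 fwd=1
After 6 (visit(V)): cur=V back=4 fwd=0
After 7 (back): cur=I back=3 fwd=1
After 8 (forward): cur=V back=4 fwd=0

Answer: back: HOME,T,K,I
current: V
forward: (empty)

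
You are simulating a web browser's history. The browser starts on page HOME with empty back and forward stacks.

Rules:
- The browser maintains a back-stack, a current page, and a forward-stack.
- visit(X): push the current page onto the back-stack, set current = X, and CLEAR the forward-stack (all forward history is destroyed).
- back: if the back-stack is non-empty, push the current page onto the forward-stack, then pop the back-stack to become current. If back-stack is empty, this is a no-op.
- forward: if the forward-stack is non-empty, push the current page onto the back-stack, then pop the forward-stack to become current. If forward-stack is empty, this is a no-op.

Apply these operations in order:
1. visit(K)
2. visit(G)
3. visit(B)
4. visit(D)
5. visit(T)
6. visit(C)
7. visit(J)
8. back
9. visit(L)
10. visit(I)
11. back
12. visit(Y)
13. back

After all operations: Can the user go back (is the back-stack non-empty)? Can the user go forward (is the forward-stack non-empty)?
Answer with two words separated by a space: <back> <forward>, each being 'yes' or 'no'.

After 1 (visit(K)): cur=K back=1 fwd=0
After 2 (visit(G)): cur=G back=2 fwd=0
After 3 (visit(B)): cur=B back=3 fwd=0
After 4 (visit(D)): cur=D back=4 fwd=0
After 5 (visit(T)): cur=T back=5 fwd=0
After 6 (visit(C)): cur=C back=6 fwd=0
After 7 (visit(J)): cur=J back=7 fwd=0
After 8 (back): cur=C back=6 fwd=1
After 9 (visit(L)): cur=L back=7 fwd=0
After 10 (visit(I)): cur=I back=8 fwd=0
After 11 (back): cur=L back=7 fwd=1
After 12 (visit(Y)): cur=Y back=8 fwd=0
After 13 (back): cur=L back=7 fwd=1

Answer: yes yes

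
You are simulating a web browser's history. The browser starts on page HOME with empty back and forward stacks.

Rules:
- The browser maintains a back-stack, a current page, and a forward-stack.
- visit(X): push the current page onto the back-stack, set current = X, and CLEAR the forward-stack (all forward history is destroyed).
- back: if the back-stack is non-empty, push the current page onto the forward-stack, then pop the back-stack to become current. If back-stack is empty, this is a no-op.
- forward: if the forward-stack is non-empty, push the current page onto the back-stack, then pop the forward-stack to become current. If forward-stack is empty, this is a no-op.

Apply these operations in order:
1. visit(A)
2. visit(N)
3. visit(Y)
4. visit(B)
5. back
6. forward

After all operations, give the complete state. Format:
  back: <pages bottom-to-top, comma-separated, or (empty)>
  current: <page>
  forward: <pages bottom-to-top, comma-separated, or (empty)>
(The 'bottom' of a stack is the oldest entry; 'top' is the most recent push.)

After 1 (visit(A)): cur=A back=1 fwd=0
After 2 (visit(N)): cur=N back=2 fwd=0
After 3 (visit(Y)): cur=Y back=3 fwd=0
After 4 (visit(B)): cur=B back=4 fwd=0
After 5 (back): cur=Y back=3 fwd=1
After 6 (forward): cur=B back=4 fwd=0

Answer: back: HOME,A,N,Y
current: B
forward: (empty)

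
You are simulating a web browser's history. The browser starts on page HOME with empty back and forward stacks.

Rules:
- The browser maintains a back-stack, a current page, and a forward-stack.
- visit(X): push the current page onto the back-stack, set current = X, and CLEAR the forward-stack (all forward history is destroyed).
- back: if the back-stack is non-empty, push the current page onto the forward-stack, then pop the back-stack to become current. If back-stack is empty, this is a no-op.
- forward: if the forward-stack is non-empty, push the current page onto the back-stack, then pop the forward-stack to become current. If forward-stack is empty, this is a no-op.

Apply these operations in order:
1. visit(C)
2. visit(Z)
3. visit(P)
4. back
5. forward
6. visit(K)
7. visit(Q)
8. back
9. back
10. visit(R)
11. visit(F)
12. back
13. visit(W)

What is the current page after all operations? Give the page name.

Answer: W

Derivation:
After 1 (visit(C)): cur=C back=1 fwd=0
After 2 (visit(Z)): cur=Z back=2 fwd=0
After 3 (visit(P)): cur=P back=3 fwd=0
After 4 (back): cur=Z back=2 fwd=1
After 5 (forward): cur=P back=3 fwd=0
After 6 (visit(K)): cur=K back=4 fwd=0
After 7 (visit(Q)): cur=Q back=5 fwd=0
After 8 (back): cur=K back=4 fwd=1
After 9 (back): cur=P back=3 fwd=2
After 10 (visit(R)): cur=R back=4 fwd=0
After 11 (visit(F)): cur=F back=5 fwd=0
After 12 (back): cur=R back=4 fwd=1
After 13 (visit(W)): cur=W back=5 fwd=0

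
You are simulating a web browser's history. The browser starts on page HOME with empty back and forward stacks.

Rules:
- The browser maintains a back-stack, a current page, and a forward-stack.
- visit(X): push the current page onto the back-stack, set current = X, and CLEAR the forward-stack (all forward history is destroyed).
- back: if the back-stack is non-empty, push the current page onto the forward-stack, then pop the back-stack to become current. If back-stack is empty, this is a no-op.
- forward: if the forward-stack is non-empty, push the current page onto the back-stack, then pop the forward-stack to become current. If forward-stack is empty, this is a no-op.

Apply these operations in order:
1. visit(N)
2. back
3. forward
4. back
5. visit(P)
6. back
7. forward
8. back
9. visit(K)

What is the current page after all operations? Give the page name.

Answer: K

Derivation:
After 1 (visit(N)): cur=N back=1 fwd=0
After 2 (back): cur=HOME back=0 fwd=1
After 3 (forward): cur=N back=1 fwd=0
After 4 (back): cur=HOME back=0 fwd=1
After 5 (visit(P)): cur=P back=1 fwd=0
After 6 (back): cur=HOME back=0 fwd=1
After 7 (forward): cur=P back=1 fwd=0
After 8 (back): cur=HOME back=0 fwd=1
After 9 (visit(K)): cur=K back=1 fwd=0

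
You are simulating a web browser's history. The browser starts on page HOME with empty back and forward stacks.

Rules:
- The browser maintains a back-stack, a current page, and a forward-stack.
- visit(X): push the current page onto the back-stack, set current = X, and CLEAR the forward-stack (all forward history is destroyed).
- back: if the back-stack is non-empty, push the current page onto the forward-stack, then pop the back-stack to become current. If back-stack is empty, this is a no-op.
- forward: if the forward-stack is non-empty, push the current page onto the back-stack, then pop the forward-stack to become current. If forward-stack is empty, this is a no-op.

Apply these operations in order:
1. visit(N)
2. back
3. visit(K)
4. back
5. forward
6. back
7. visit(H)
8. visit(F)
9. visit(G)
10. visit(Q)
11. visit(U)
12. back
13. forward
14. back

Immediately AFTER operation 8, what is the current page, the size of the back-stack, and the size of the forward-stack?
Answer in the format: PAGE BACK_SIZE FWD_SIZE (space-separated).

After 1 (visit(N)): cur=N back=1 fwd=0
After 2 (back): cur=HOME back=0 fwd=1
After 3 (visit(K)): cur=K back=1 fwd=0
After 4 (back): cur=HOME back=0 fwd=1
After 5 (forward): cur=K back=1 fwd=0
After 6 (back): cur=HOME back=0 fwd=1
After 7 (visit(H)): cur=H back=1 fwd=0
After 8 (visit(F)): cur=F back=2 fwd=0

F 2 0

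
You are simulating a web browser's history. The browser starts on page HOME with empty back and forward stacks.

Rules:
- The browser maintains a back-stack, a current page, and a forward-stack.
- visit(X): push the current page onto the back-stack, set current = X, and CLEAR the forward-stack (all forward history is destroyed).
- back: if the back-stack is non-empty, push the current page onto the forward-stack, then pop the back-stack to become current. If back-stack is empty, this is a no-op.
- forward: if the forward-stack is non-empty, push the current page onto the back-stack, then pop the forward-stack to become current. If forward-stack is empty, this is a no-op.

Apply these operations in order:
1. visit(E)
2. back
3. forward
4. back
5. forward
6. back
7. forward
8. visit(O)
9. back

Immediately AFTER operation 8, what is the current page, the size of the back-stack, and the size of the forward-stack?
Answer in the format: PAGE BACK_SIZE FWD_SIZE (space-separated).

After 1 (visit(E)): cur=E back=1 fwd=0
After 2 (back): cur=HOME back=0 fwd=1
After 3 (forward): cur=E back=1 fwd=0
After 4 (back): cur=HOME back=0 fwd=1
After 5 (forward): cur=E back=1 fwd=0
After 6 (back): cur=HOME back=0 fwd=1
After 7 (forward): cur=E back=1 fwd=0
After 8 (visit(O)): cur=O back=2 fwd=0

O 2 0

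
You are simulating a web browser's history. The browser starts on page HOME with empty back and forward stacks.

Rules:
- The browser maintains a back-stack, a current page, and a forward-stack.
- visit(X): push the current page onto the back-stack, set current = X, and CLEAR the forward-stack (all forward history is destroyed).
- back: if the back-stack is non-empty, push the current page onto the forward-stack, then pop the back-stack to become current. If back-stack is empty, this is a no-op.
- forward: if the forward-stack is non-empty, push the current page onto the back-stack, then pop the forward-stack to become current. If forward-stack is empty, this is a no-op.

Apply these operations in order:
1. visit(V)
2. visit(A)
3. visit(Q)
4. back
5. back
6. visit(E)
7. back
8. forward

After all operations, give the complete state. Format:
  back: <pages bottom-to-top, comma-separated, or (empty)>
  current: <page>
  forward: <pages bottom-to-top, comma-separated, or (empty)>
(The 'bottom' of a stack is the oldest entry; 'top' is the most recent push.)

Answer: back: HOME,V
current: E
forward: (empty)

Derivation:
After 1 (visit(V)): cur=V back=1 fwd=0
After 2 (visit(A)): cur=A back=2 fwd=0
After 3 (visit(Q)): cur=Q back=3 fwd=0
After 4 (back): cur=A back=2 fwd=1
After 5 (back): cur=V back=1 fwd=2
After 6 (visit(E)): cur=E back=2 fwd=0
After 7 (back): cur=V back=1 fwd=1
After 8 (forward): cur=E back=2 fwd=0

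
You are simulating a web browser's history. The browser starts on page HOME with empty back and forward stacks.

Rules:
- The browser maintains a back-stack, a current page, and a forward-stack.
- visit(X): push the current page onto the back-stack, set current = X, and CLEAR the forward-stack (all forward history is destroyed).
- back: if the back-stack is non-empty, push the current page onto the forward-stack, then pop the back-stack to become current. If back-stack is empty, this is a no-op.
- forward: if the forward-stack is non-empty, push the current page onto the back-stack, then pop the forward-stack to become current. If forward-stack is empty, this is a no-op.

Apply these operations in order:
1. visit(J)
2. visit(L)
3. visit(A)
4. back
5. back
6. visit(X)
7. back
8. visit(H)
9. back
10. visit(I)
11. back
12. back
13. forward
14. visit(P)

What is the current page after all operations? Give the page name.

After 1 (visit(J)): cur=J back=1 fwd=0
After 2 (visit(L)): cur=L back=2 fwd=0
After 3 (visit(A)): cur=A back=3 fwd=0
After 4 (back): cur=L back=2 fwd=1
After 5 (back): cur=J back=1 fwd=2
After 6 (visit(X)): cur=X back=2 fwd=0
After 7 (back): cur=J back=1 fwd=1
After 8 (visit(H)): cur=H back=2 fwd=0
After 9 (back): cur=J back=1 fwd=1
After 10 (visit(I)): cur=I back=2 fwd=0
After 11 (back): cur=J back=1 fwd=1
After 12 (back): cur=HOME back=0 fwd=2
After 13 (forward): cur=J back=1 fwd=1
After 14 (visit(P)): cur=P back=2 fwd=0

Answer: P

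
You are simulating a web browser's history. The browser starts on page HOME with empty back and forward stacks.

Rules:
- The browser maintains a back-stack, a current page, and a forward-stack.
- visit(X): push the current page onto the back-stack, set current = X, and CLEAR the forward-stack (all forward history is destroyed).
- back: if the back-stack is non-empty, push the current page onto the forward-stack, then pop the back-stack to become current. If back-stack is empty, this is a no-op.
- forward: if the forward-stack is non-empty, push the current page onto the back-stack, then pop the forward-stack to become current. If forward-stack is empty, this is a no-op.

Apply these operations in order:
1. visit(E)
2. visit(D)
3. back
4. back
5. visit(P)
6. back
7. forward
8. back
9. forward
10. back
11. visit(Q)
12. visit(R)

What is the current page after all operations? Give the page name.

Answer: R

Derivation:
After 1 (visit(E)): cur=E back=1 fwd=0
After 2 (visit(D)): cur=D back=2 fwd=0
After 3 (back): cur=E back=1 fwd=1
After 4 (back): cur=HOME back=0 fwd=2
After 5 (visit(P)): cur=P back=1 fwd=0
After 6 (back): cur=HOME back=0 fwd=1
After 7 (forward): cur=P back=1 fwd=0
After 8 (back): cur=HOME back=0 fwd=1
After 9 (forward): cur=P back=1 fwd=0
After 10 (back): cur=HOME back=0 fwd=1
After 11 (visit(Q)): cur=Q back=1 fwd=0
After 12 (visit(R)): cur=R back=2 fwd=0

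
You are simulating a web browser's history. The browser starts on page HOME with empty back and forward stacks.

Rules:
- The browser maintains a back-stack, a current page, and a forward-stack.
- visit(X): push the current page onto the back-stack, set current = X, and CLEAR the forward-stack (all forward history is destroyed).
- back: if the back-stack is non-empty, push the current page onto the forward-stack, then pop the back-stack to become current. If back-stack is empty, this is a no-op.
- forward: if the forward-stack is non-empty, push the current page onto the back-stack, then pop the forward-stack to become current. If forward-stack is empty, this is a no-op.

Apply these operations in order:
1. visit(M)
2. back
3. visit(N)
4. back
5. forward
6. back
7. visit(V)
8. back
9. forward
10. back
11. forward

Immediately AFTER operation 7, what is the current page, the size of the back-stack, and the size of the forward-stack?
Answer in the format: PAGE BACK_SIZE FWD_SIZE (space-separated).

After 1 (visit(M)): cur=M back=1 fwd=0
After 2 (back): cur=HOME back=0 fwd=1
After 3 (visit(N)): cur=N back=1 fwd=0
After 4 (back): cur=HOME back=0 fwd=1
After 5 (forward): cur=N back=1 fwd=0
After 6 (back): cur=HOME back=0 fwd=1
After 7 (visit(V)): cur=V back=1 fwd=0

V 1 0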